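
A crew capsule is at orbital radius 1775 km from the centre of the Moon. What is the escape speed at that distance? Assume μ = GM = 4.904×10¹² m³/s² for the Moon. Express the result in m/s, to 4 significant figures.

r = 1775 km = 1.775×10⁶ m.
Escape speed v_esc = √(2μ/r) = √(2 × 4.904×10¹² / 1.775×10⁶) = √(5.526×10⁶) = 2351 m/s.

v_esc ≈ 2351 m/s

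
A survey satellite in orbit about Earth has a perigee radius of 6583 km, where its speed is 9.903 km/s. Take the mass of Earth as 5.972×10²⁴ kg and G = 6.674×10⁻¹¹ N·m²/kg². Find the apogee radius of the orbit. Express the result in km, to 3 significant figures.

μ = GM = 6.674×10⁻¹¹ × 5.972×10²⁴ = 3.986×10¹⁴ m³/s².
r_p = 6.583×10⁶ m.
Specific energy ε = v²/2 − μ/r = -1.151×10⁷ J/kg, so a = −μ/(2ε) = 1.731×10⁷ m.
The apsides satisfy r_p + r_a = 2a, so the apogee radius is 2a − r_p = 2.804×10⁷ m = 28043 km.

apogee radius ≈ 28000 km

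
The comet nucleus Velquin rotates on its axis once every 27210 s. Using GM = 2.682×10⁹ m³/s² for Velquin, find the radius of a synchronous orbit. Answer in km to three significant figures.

r_sync ≈ 369 km

A synchronous orbit has period T, so by Kepler's third law a = (μT²/4π²)^(1/3).
μT²/4π² = 2.682×10⁹ × (2.721×10⁴)² / 39.48 = 5.030×10¹⁶ m³.
a = 3.691×10⁵ m = 369.14 km.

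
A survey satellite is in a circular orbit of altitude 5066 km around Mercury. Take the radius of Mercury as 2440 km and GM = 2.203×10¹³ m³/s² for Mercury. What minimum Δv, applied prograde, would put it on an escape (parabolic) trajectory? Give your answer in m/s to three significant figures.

r = 2440 + 5066 = 7506.0 km = 7.5060×10⁶ m.
Circular speed v_c = √(μ/r) = 1713 m/s.
Escape speed v_esc = √(2μ/r) = √2 × v_c = 2423 m/s.
Δv = v_esc − v_c = 709.6 m/s.

Δv ≈ 710 m/s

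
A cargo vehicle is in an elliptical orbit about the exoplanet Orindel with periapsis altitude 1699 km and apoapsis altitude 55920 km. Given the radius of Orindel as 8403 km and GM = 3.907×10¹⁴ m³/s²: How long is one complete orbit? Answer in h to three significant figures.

T ≈ 20.0 h

r_p = 8403 + 1699 = 10102 km = 1.0102×10⁷ m.
r_a = 8403 + 55920 = 64323 km = 6.4323×10⁷ m.
Semi-major axis a = (r_p + r_a)/2 = (10102 + 64323)/2 = 37212 km = 3.721×10⁷ m.
By Kepler's third law T = 2π√(a³/μ) = 2π × 1.148×10⁴ = 7.216×10⁴ s.
= 20.04 h.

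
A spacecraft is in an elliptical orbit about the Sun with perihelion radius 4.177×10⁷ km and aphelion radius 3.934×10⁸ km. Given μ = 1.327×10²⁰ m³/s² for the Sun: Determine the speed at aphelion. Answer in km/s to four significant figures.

Semi-major axis a = (r_p + r_a)/2 = 2.1758×10⁸ km = 2.176×10¹¹ m.
Vis-viva: v² = μ(2/r − 1/a) = 1.327×10²⁰ × (5.084×10⁻¹² − 4.596×10⁻¹²) = 6.475×10⁷ m²/s².
v = 8047 m/s = 8.047 km/s.

v ≈ 8.047 km/s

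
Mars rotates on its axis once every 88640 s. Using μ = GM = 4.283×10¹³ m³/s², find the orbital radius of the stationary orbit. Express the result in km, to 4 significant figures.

A synchronous orbit has period T, so by Kepler's third law a = (μT²/4π²)^(1/3).
μT²/4π² = 4.283×10¹³ × (8.864×10⁴)² / 39.48 = 8.524×10²¹ m³.
a = 2.043×10⁷ m = 20428 km.

r_sync ≈ 20430 km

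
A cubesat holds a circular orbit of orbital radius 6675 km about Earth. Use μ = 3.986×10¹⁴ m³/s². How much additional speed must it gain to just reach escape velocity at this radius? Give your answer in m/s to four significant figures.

r = 6675 km = 6.675×10⁶ m.
Circular speed v_c = √(μ/r) = 7728 m/s.
Escape speed v_esc = √(2μ/r) = √2 × v_c = 10930 m/s.
Δv = v_esc − v_c = 3201 m/s.

Δv ≈ 3201 m/s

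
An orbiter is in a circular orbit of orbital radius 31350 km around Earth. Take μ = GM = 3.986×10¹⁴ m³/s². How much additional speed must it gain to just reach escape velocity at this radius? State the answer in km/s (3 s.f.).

Δv ≈ 1.48 km/s

r = 31350 km = 3.135×10⁷ m.
Circular speed v_c = √(μ/r) = 3566 m/s.
Escape speed v_esc = √(2μ/r) = √2 × v_c = 5043 m/s.
Δv = v_esc − v_c = 1477 m/s = 1.477 km/s.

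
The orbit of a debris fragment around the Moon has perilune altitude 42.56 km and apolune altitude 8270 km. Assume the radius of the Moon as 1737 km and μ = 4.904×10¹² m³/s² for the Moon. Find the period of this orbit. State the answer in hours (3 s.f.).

r_p = 1737 + 42.56 = 1779.6 km = 1.7796×10⁶ m.
r_a = 1737 + 8270 = 10007 km = 1.0007×10⁷ m.
Semi-major axis a = (r_p + r_a)/2 = (1779.6 + 10007)/2 = 5893.3 km = 5.893×10⁶ m.
By Kepler's third law T = 2π√(a³/μ) = 2π × 6.460×10³ = 4.059×10⁴ s.
= 11.28 hours.

T ≈ 11.3 hours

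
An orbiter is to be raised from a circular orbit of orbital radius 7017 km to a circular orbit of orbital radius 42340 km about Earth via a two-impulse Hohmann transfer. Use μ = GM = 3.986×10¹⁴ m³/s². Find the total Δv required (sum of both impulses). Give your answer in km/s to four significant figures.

Δv_total ≈ 3.767 km/s

r₁ = 7017 km = 7.017×10⁶ m.
r₂ = 42340 km = 4.234×10⁷ m.
Transfer ellipse a_t = (r₁ + r₂)/2 = 2.468×10⁷ m.
At r₁: circular v_c1 = √(μ/r₁) = 7537 m/s; transfer-perigee v_p = √[μ(2/r₁ − 1/a_t)] = 9872 m/s.
Δv₁ = v_p − v_c1 = 2335 m/s.
At r₂: circular v_c2 = √(μ/r₂) = 3068 m/s; transfer-apogee v_a = √[μ(2/r₂ − 1/a_t)] = 1636 m/s.
Δv₂ = v_c2 − v_a = 1432 m/s.
Total Δv = Δv₁ + Δv₂ = 3767 m/s = 3.767 km/s.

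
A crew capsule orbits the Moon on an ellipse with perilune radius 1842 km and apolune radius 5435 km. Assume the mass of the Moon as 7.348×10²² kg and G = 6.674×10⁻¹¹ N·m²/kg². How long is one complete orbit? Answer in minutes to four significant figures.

μ = GM = 6.674×10⁻¹¹ × 7.348×10²² = 4.904×10¹² m³/s².
Semi-major axis a = (r_p + r_a)/2 = (1842.0 + 5435.0)/2 = 3638.5 km = 3.638×10⁶ m.
By Kepler's third law T = 2π√(a³/μ) = 2π × 3.134×10³ = 1.969×10⁴ s.
= 328.2 minutes.

T ≈ 328.2 minutes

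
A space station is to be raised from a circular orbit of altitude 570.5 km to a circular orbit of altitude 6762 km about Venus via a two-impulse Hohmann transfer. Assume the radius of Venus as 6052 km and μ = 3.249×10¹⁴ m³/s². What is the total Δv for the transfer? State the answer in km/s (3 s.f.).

r₁ = 6052 + 570.5 = 6622.5 km = 6.6225×10⁶ m.
r₂ = 6052 + 6762 = 12814 km = 1.2814×10⁷ m.
Transfer ellipse a_t = (r₁ + r₂)/2 = 9.718×10⁶ m.
At r₁: circular v_c1 = √(μ/r₁) = 7004 m/s; transfer-periapsis v_p = √[μ(2/r₁ − 1/a_t)] = 8043 m/s.
Δv₁ = v_p − v_c1 = 1039 m/s.
At r₂: circular v_c2 = √(μ/r₂) = 5035 m/s; transfer-apoapsis v_a = √[μ(2/r₂ − 1/a_t)] = 4157 m/s.
Δv₂ = v_c2 − v_a = 878.7 m/s.
Total Δv = Δv₁ + Δv₂ = 1917 m/s = 1.917 km/s.

Δv_total ≈ 1.92 km/s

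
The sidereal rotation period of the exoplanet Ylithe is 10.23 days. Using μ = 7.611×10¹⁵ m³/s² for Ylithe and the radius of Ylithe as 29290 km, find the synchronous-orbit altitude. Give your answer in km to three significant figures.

T = 10.23 days = 8.839×10⁵ s.
A synchronous orbit has period T, so by Kepler's third law a = (μT²/4π²)^(1/3).
μT²/4π² = 7.611×10¹⁵ × (8.839×10⁵)² / 39.48 = 1.506×10²⁶ m³.
a = 5.321×10⁸ m = 5.3205×10⁵ km.
Altitude h = a − R = 5.3205×10⁵ − 29290 = 5.0276×10⁵ km.

h_sync ≈ 5.03×10⁵ km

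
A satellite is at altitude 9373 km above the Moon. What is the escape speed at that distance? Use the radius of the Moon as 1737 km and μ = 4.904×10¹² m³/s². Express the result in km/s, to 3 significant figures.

r = 1737 + 9373 = 11110 km = 1.1110×10⁷ m.
Escape speed v_esc = √(2μ/r) = √(2 × 4.904×10¹² / 1.111×10⁷) = √(8.828×10⁵) = 939.6 m/s.
= 0.9396 km/s.

v_esc ≈ 0.94 km/s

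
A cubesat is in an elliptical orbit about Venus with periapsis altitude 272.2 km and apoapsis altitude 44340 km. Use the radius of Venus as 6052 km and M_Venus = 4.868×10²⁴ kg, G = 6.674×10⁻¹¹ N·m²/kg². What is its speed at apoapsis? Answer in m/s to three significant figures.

μ = GM = 6.674×10⁻¹¹ × 4.868×10²⁴ = 3.249×10¹⁴ m³/s².
r_p = 6052 + 272.2 = 6324.2 km = 6.3242×10⁶ m.
r_a = 6052 + 44340 = 50392 km = 5.0392×10⁷ m.
Semi-major axis a = (r_p + r_a)/2 = 28358 km = 2.836×10⁷ m.
Vis-viva: v² = μ(2/r − 1/a) = 3.249×10¹⁴ × (3.969×10⁻⁸ − 3.526×10⁻⁸) = 1.438×10⁶ m²/s².
v = 1199 m/s.

v ≈ 1200 m/s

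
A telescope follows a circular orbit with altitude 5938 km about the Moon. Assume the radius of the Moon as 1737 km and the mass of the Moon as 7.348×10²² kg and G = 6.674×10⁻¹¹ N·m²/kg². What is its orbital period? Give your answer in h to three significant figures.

T ≈ 16.8 h

μ = GM = 6.674×10⁻¹¹ × 7.348×10²² = 4.904×10¹² m³/s².
r = 1737 + 5938 = 7675.0 km = 7.6750×10⁶ m.
Kepler's third law: T = 2π√(r³/μ) = 2π√((7.675×10⁶)³ / 4.904×10¹²).
r³/μ = 9.219×10⁷ s², so T = 2π × 9.602×10³ = 6.033×10⁴ s.
Converting: 6.033×10⁴ s ÷ 3600 = 16.76 h.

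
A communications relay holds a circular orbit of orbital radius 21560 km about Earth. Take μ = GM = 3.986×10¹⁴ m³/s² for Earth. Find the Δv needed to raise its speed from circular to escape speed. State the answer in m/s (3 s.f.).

r = 21560 km = 2.156×10⁷ m.
Circular speed v_c = √(μ/r) = 4300 m/s.
Escape speed v_esc = √(2μ/r) = √2 × v_c = 6081 m/s.
Δv = v_esc − v_c = 1781 m/s.

Δv ≈ 1780 m/s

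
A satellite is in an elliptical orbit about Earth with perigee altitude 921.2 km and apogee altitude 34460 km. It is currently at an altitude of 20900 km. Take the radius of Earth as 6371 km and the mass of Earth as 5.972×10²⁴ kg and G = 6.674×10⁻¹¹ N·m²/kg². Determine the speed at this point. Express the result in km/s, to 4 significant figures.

μ = GM = 6.674×10⁻¹¹ × 5.972×10²⁴ = 3.986×10¹⁴ m³/s².
r_p = 6371 + 921.2 = 7292.2 km = 7.2922×10⁶ m.
r_a = 6371 + 34460 = 40831 km = 4.0831×10⁷ m.
r = 6371 + 20900 = 27271 km = 2.727×10⁷ m.
Semi-major axis a = (r_p + r_a)/2 = 24062 km = 2.406×10⁷ m.
Vis-viva: v² = μ(2/r − 1/a) = 3.986×10¹⁴ × (7.334×10⁻⁸ − 4.156×10⁻⁸) = 1.267×10⁷ m²/s².
v = 3559 m/s = 3.559 km/s.

v ≈ 3.559 km/s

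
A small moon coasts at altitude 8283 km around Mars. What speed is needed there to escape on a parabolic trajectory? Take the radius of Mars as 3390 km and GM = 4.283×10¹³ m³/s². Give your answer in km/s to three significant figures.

r = 3390 + 8283 = 11673 km = 1.1673×10⁷ m.
Escape speed v_esc = √(2μ/r) = √(2 × 4.283×10¹³ / 1.167×10⁷) = √(7.338×10⁶) = 2709 m/s.
= 2.709 km/s.

v_esc ≈ 2.71 km/s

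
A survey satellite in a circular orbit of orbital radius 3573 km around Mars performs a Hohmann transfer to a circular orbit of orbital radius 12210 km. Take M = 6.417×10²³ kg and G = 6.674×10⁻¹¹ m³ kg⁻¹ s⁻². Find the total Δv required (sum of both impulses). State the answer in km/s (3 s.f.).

Δv_total ≈ 1.46 km/s

μ = GM = 6.674×10⁻¹¹ × 6.417×10²³ = 4.283×10¹³ m³/s².
r₁ = 3573 km = 3.573×10⁶ m.
r₂ = 12210 km = 1.221×10⁷ m.
Transfer ellipse a_t = (r₁ + r₂)/2 = 7.892×10⁶ m.
At r₁: circular v_c1 = √(μ/r₁) = 3462 m/s; transfer-periapsis v_p = √[μ(2/r₁ − 1/a_t)] = 4306 m/s.
Δv₁ = v_p − v_c1 = 844.3 m/s.
At r₂: circular v_c2 = √(μ/r₂) = 1873 m/s; transfer-apoapsis v_a = √[μ(2/r₂ − 1/a_t)] = 1260 m/s.
Δv₂ = v_c2 − v_a = 612.6 m/s.
Total Δv = Δv₁ + Δv₂ = 1457 m/s = 1.457 km/s.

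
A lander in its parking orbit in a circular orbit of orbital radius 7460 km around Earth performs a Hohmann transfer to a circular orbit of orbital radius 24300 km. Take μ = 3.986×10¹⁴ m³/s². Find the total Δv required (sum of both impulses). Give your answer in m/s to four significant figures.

r₁ = 7460 km = 7.460×10⁶ m.
r₂ = 24300 km = 2.430×10⁷ m.
Transfer ellipse a_t = (r₁ + r₂)/2 = 1.588×10⁷ m.
At r₁: circular v_c1 = √(μ/r₁) = 7310 m/s; transfer-perigee v_p = √[μ(2/r₁ − 1/a_t)] = 9042 m/s.
Δv₁ = v_p − v_c1 = 1733 m/s.
At r₂: circular v_c2 = √(μ/r₂) = 4050 m/s; transfer-apogee v_a = √[μ(2/r₂ − 1/a_t)] = 2776 m/s.
Δv₂ = v_c2 − v_a = 1274 m/s.
Total Δv = Δv₁ + Δv₂ = 3007 m/s.

Δv_total ≈ 3007 m/s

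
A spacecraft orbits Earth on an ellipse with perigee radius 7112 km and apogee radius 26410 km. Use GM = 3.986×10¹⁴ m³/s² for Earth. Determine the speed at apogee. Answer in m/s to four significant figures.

v ≈ 2531 m/s

Semi-major axis a = (r_p + r_a)/2 = 16761 km = 1.676×10⁷ m.
Vis-viva: v² = μ(2/r − 1/a) = 3.986×10¹⁴ × (7.573×10⁻⁸ − 5.966×10⁻⁸) = 6.404×10⁶ m²/s².
v = 2531 m/s.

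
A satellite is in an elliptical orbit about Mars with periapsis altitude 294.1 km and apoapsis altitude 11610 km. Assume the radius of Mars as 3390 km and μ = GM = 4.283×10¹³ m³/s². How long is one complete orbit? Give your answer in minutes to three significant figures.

T ≈ 457 minutes

r_p = 3390 + 294.1 = 3684.1 km = 3.6841×10⁶ m.
r_a = 3390 + 11610 = 15000 km = 1.5000×10⁷ m.
Semi-major axis a = (r_p + r_a)/2 = (3684.1 + 15000)/2 = 9342.0 km = 9.342×10⁶ m.
By Kepler's third law T = 2π√(a³/μ) = 2π × 4.363×10³ = 2.741×10⁴ s.
= 456.9 minutes.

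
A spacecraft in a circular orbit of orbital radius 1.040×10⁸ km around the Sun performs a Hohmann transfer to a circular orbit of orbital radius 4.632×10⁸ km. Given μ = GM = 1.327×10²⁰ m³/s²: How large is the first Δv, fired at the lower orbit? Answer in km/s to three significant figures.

r₁ = 1.040×10⁸ km = 1.040×10¹¹ m.
r₂ = 4.632×10⁸ km = 4.632×10¹¹ m.
Transfer ellipse a_t = (r₁ + r₂)/2 = 2.836×10¹¹ m.
At r₁: circular v_c1 = √(μ/r₁) = 35720 m/s; transfer-perihelion v_p = √[μ(2/r₁ − 1/a_t)] = 45650 m/s.
Δv₁ = v_p − v_c1 = 9930 m/s.
= 9.930 km/s.

Δv ≈ 9.93 km/s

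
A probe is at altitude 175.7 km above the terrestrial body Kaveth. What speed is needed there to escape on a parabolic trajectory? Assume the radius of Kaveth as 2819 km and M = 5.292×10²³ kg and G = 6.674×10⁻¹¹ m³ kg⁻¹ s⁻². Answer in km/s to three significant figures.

v_esc ≈ 4.86 km/s

μ = GM = 6.674×10⁻¹¹ × 5.292×10²³ = 3.532×10¹³ m³/s².
r = 2819 + 175.7 = 2994.7 km = 2.9947×10⁶ m.
Escape speed v_esc = √(2μ/r) = √(2 × 3.532×10¹³ / 2.995×10⁶) = √(2.359×10⁷) = 4857 m/s.
= 4.857 km/s.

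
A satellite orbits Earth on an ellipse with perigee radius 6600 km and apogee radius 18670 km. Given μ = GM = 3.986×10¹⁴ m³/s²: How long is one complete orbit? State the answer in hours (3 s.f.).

T ≈ 3.93 hours

Semi-major axis a = (r_p + r_a)/2 = (6600.0 + 18670)/2 = 12635 km = 1.264×10⁷ m.
By Kepler's third law T = 2π√(a³/μ) = 2π × 2.250×10³ = 1.413×10⁴ s.
= 3.926 hours.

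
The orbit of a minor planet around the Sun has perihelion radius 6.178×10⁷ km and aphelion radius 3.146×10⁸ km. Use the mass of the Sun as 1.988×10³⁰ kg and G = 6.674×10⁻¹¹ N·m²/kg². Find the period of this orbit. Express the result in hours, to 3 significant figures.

μ = GM = 6.674×10⁻¹¹ × 1.988×10³⁰ = 1.327×10²⁰ m³/s².
Semi-major axis a = (r_p + r_a)/2 = (6.1780×10⁷ + 3.1460×10⁸)/2 = 1.8819×10⁸ km = 1.882×10¹¹ m.
By Kepler's third law T = 2π√(a³/μ) = 2π × 7.088×10⁶ = 4.453×10⁷ s.
= 12370 hours.

T ≈ 12400 hours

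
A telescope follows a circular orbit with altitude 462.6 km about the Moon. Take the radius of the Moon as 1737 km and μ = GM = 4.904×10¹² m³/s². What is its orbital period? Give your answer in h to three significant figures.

T ≈ 2.57 h

r = 1737 + 462.6 = 2199.6 km = 2.1996×10⁶ m.
Kepler's third law: T = 2π√(r³/μ) = 2π√((2.200×10⁶)³ / 4.904×10¹²).
r³/μ = 2.170×10⁶ s², so T = 2π × 1.473×10³ = 9.256×10³ s.
Converting: 9.256×10³ s ÷ 3600 = 2.571 h.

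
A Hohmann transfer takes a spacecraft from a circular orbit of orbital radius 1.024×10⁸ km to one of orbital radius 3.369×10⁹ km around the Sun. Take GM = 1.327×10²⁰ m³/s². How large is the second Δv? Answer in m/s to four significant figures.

r₁ = 1.024×10⁸ km = 1.024×10¹¹ m.
r₂ = 3.369×10⁹ km = 3.369×10¹² m.
Transfer ellipse a_t = (r₁ + r₂)/2 = 1.736×10¹² m.
At r₁: circular v_c1 = √(μ/r₁) = 36000 m/s; transfer-perihelion v_p = √[μ(2/r₁ − 1/a_t)] = 50150 m/s.
At r₂: circular v_c2 = √(μ/r₂) = 6276 m/s; transfer-aphelion v_a = √[μ(2/r₂ − 1/a_t)] = 1524 m/s.
Δv₂ = v_c2 − v_a = 4752 m/s.

Δv ≈ 4752 m/s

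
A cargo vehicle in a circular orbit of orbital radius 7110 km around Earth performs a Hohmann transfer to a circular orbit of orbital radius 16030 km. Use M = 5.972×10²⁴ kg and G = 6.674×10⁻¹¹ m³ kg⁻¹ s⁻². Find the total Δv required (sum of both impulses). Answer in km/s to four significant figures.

μ = GM = 6.674×10⁻¹¹ × 5.972×10²⁴ = 3.986×10¹⁴ m³/s².
r₁ = 7110 km = 7.110×10⁶ m.
r₂ = 16030 km = 1.603×10⁷ m.
Transfer ellipse a_t = (r₁ + r₂)/2 = 1.157×10⁷ m.
At r₁: circular v_c1 = √(μ/r₁) = 7487 m/s; transfer-perigee v_p = √[μ(2/r₁ − 1/a_t)] = 8813 m/s.
Δv₁ = v_p − v_c1 = 1326 m/s.
At r₂: circular v_c2 = √(μ/r₂) = 4986 m/s; transfer-apogee v_a = √[μ(2/r₂ − 1/a_t)] = 3909 m/s.
Δv₂ = v_c2 − v_a = 1077 m/s.
Total Δv = Δv₁ + Δv₂ = 2403 m/s = 2.403 km/s.

Δv_total ≈ 2.403 km/s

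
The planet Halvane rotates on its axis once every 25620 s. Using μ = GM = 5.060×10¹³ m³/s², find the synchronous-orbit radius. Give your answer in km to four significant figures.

A synchronous orbit has period T, so by Kepler's third law a = (μT²/4π²)^(1/3).
μT²/4π² = 5.060×10¹³ × (2.562×10⁴)² / 39.48 = 8.413×10²⁰ m³.
a = 9.440×10⁶ m = 9440.2 km.

r_sync ≈ 9440 km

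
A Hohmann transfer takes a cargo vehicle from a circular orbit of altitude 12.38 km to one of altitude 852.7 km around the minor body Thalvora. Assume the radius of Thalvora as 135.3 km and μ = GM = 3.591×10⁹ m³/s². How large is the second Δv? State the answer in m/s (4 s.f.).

r₁ = 135.3 + 12.38 = 147.68 km = 1.4768×10⁵ m.
r₂ = 135.3 + 852.7 = 988.00 km = 9.8800×10⁵ m.
Transfer ellipse a_t = (r₁ + r₂)/2 = 5.678×10⁵ m.
At r₁: circular v_c1 = √(μ/r₁) = 155.9 m/s; transfer-periapsis v_p = √[μ(2/r₁ − 1/a_t)] = 205.7 m/s.
At r₂: circular v_c2 = √(μ/r₂) = 60.29 m/s; transfer-apoapsis v_a = √[μ(2/r₂ − 1/a_t)] = 30.75 m/s.
Δv₂ = v_c2 − v_a = 29.54 m/s.

Δv ≈ 29.54 m/s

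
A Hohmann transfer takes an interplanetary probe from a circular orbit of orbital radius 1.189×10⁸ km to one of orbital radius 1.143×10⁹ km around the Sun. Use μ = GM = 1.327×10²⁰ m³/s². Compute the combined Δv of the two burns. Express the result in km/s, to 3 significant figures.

r₁ = 1.189×10⁸ km = 1.189×10¹¹ m.
r₂ = 1.143×10⁹ km = 1.143×10¹² m.
Transfer ellipse a_t = (r₁ + r₂)/2 = 6.310×10¹¹ m.
At r₁: circular v_c1 = √(μ/r₁) = 33410 m/s; transfer-perihelion v_p = √[μ(2/r₁ − 1/a_t)] = 44960 m/s.
Δv₁ = v_p − v_c1 = 11560 m/s.
At r₂: circular v_c2 = √(μ/r₂) = 10770 m/s; transfer-aphelion v_a = √[μ(2/r₂ − 1/a_t)] = 4677 m/s.
Δv₂ = v_c2 − v_a = 6097 m/s.
Total Δv = Δv₁ + Δv₂ = 17650 m/s = 17.65 km/s.

Δv_total ≈ 17.7 km/s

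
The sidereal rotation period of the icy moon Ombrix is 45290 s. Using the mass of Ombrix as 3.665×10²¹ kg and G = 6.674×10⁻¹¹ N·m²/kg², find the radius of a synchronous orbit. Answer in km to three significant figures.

r_sync ≈ 2330 km

μ = GM = 6.674×10⁻¹¹ × 3.665×10²¹ = 2.446×10¹¹ m³/s².
A synchronous orbit has period T, so by Kepler's third law a = (μT²/4π²)^(1/3).
μT²/4π² = 2.446×10¹¹ × (4.529×10⁴)² / 39.48 = 1.271×10¹⁹ m³.
a = 2.334×10⁶ m = 2333.6 km.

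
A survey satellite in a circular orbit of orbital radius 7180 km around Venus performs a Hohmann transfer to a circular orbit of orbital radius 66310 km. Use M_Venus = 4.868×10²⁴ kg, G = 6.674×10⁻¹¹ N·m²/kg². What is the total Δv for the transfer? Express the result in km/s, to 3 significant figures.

Δv_total ≈ 3.54 km/s

μ = GM = 6.674×10⁻¹¹ × 4.868×10²⁴ = 3.249×10¹⁴ m³/s².
r₁ = 7180 km = 7.180×10⁶ m.
r₂ = 66310 km = 6.631×10⁷ m.
Transfer ellipse a_t = (r₁ + r₂)/2 = 3.674×10⁷ m.
At r₁: circular v_c1 = √(μ/r₁) = 6727 m/s; transfer-periapsis v_p = √[μ(2/r₁ − 1/a_t)] = 9036 m/s.
Δv₁ = v_p − v_c1 = 2310 m/s.
At r₂: circular v_c2 = √(μ/r₂) = 2213 m/s; transfer-apoapsis v_a = √[μ(2/r₂ − 1/a_t)] = 978.5 m/s.
Δv₂ = v_c2 − v_a = 1235 m/s.
Total Δv = Δv₁ + Δv₂ = 3545 m/s = 3.545 km/s.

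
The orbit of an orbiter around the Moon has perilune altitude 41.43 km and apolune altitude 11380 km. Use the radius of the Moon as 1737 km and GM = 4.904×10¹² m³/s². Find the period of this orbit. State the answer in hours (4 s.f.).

T ≈ 16.02 hours

r_p = 1737 + 41.43 = 1778.4 km = 1.7784×10⁶ m.
r_a = 1737 + 11380 = 13117 km = 1.3117×10⁷ m.
Semi-major axis a = (r_p + r_a)/2 = (1778.4 + 13117)/2 = 7447.7 km = 7.448×10⁶ m.
By Kepler's third law T = 2π√(a³/μ) = 2π × 9.178×10³ = 5.767×10⁴ s.
= 16.02 hours.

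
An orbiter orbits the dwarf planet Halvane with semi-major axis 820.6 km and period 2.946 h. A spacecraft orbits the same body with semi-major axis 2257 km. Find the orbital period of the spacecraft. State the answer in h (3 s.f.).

Kepler's third law: T² ∝ a³, so T₂ = T₁ (a₂/a₁)^(3/2).
a₂/a₁ = 2.750, (a₂/a₁)^(3/2) = 4.561.
T₂ = 2.946 × 4.561 = 13.44 h.

T₂ ≈ 13.4 h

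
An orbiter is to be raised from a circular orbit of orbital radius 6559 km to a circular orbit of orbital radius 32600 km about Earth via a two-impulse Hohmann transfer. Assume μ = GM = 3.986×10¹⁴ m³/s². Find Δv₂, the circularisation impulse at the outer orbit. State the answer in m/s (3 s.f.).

Δv ≈ 1470 m/s

r₁ = 6559 km = 6.559×10⁶ m.
r₂ = 32600 km = 3.260×10⁷ m.
Transfer ellipse a_t = (r₁ + r₂)/2 = 1.958×10⁷ m.
At r₁: circular v_c1 = √(μ/r₁) = 7796 m/s; transfer-perigee v_p = √[μ(2/r₁ − 1/a_t)] = 10060 m/s.
At r₂: circular v_c2 = √(μ/r₂) = 3497 m/s; transfer-apogee v_a = √[μ(2/r₂ − 1/a_t)] = 2024 m/s.
Δv₂ = v_c2 − v_a = 1473 m/s.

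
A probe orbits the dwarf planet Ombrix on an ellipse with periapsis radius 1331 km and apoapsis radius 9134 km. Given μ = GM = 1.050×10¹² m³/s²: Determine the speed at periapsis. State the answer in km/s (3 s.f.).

Semi-major axis a = (r_p + r_a)/2 = 5232.5 km = 5.232×10⁶ m.
Vis-viva: v² = μ(2/r − 1/a) = 1.050×10¹² × (1.503×10⁻⁶ − 1.911×10⁻⁷) = 1.377×10⁶ m²/s².
v = 1173 m/s = 1.173 km/s.

v ≈ 1.17 km/s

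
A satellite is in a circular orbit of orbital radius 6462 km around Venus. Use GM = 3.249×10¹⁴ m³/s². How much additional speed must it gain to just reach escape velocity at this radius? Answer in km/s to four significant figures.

Δv ≈ 2.937 km/s

r = 6462 km = 6.462×10⁶ m.
Circular speed v_c = √(μ/r) = 7091 m/s.
Escape speed v_esc = √(2μ/r) = √2 × v_c = 10030 m/s.
Δv = v_esc − v_c = 2937 m/s = 2.937 km/s.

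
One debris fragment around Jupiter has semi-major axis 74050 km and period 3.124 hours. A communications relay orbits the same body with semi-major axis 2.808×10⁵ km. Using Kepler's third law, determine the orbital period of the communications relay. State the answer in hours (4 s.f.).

Kepler's third law: T² ∝ a³, so T₂ = T₁ (a₂/a₁)^(3/2).
a₂/a₁ = 3.792, (a₂/a₁)^(3/2) = 7.384.
T₂ = 3.124 × 7.384 = 23.07 hours.

T₂ ≈ 23.07 hours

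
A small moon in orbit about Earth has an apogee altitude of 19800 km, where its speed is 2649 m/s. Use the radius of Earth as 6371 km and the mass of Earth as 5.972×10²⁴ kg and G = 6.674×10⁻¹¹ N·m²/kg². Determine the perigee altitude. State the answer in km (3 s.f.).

perigee altitude ≈ 1460 km

μ = GM = 6.674×10⁻¹¹ × 5.972×10²⁴ = 3.986×10¹⁴ m³/s².
r_a = 6371 + 19800 = 26171 km = 2.617×10⁷ m.
Specific energy ε = v²/2 − μ/r = -1.172×10⁷ J/kg, so a = −μ/(2ε) = 1.700×10⁷ m.
The apsides satisfy r_p + r_a = 2a, so the perigee radius is 2a − r_a = 7.834×10⁶ m = 7834.2 km.
Perigee altitude = 7834.2 − 6371 = 1463.2 km.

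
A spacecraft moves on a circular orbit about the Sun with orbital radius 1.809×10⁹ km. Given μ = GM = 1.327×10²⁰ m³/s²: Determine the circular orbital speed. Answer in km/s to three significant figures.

r = 1.809×10⁹ km = 1.809×10¹² m.
For a circular orbit v = √(μ/r) = √(1.327×10²⁰ / 1.809×10¹²) = √(7.336×10⁷) = 8565 m/s.
That is 8.565 km/s.

v ≈ 8.56 km/s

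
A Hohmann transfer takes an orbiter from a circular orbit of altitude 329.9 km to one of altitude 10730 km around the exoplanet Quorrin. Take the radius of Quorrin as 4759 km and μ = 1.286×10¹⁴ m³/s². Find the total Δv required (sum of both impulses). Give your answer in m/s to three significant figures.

r₁ = 4759 + 329.9 = 5088.9 km = 5.0889×10⁶ m.
r₂ = 4759 + 10730 = 15489 km = 1.5489×10⁷ m.
Transfer ellipse a_t = (r₁ + r₂)/2 = 1.029×10⁷ m.
At r₁: circular v_c1 = √(μ/r₁) = 5027 m/s; transfer-periapsis v_p = √[μ(2/r₁ − 1/a_t)] = 6168 m/s.
Δv₁ = v_p − v_c1 = 1141 m/s.
At r₂: circular v_c2 = √(μ/r₂) = 2881 m/s; transfer-apoapsis v_a = √[μ(2/r₂ − 1/a_t)] = 2026 m/s.
Δv₂ = v_c2 − v_a = 855.0 m/s.
Total Δv = Δv₁ + Δv₂ = 1996 m/s.

Δv_total ≈ 2000 m/s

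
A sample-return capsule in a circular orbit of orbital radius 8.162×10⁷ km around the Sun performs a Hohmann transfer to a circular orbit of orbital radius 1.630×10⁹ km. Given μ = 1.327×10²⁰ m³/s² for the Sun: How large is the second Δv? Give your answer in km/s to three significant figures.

Δv ≈ 6.24 km/s

r₁ = 8.162×10⁷ km = 8.162×10¹⁰ m.
r₂ = 1.630×10⁹ km = 1.630×10¹² m.
Transfer ellipse a_t = (r₁ + r₂)/2 = 8.558×10¹¹ m.
At r₁: circular v_c1 = √(μ/r₁) = 40320 m/s; transfer-perihelion v_p = √[μ(2/r₁ − 1/a_t)] = 55650 m/s.
At r₂: circular v_c2 = √(μ/r₂) = 9023 m/s; transfer-aphelion v_a = √[μ(2/r₂ − 1/a_t)] = 2786 m/s.
Δv₂ = v_c2 − v_a = 6236 m/s.
= 6.236 km/s.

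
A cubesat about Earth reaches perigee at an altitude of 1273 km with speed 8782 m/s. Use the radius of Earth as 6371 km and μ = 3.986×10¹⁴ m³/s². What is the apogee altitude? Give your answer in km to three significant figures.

apogee altitude ≈ 15300 km

r_p = 6371 + 1273 = 7644.0 km = 7.644×10⁶ m.
Specific energy ε = v²/2 − μ/r = -1.358×10⁷ J/kg, so a = −μ/(2ε) = 1.467×10⁷ m.
The apsides satisfy r_p + r_a = 2a, so the apogee radius is 2a − r_p = 2.170×10⁷ m = 21700 km.
Apogee altitude = 21700 − 6371 = 15329 km.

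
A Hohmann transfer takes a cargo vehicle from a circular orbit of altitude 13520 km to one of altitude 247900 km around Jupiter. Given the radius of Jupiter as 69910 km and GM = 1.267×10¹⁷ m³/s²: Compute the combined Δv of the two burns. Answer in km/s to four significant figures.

Δv_total ≈ 17.17 km/s

r₁ = 69910 + 13520 = 83430 km = 8.3430×10⁷ m.
r₂ = 69910 + 247900 = 317810 km = 3.1781×10⁸ m.
Transfer ellipse a_t = (r₁ + r₂)/2 = 2.006×10⁸ m.
At r₁: circular v_c1 = √(μ/r₁) = 38970 m/s; transfer-perijove v_p = √[μ(2/r₁ − 1/a_t)] = 49050 m/s.
Δv₁ = v_p − v_c1 = 10080 m/s.
At r₂: circular v_c2 = √(μ/r₂) = 19970 m/s; transfer-apojove v_a = √[μ(2/r₂ − 1/a_t)] = 12880 m/s.
Δv₂ = v_c2 − v_a = 7091 m/s.
Total Δv = Δv₁ + Δv₂ = 17170 m/s = 17.17 km/s.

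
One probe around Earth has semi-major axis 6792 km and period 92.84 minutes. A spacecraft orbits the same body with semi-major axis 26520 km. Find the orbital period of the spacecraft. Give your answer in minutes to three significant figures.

T₂ ≈ 716 minutes

Kepler's third law: T² ∝ a³, so T₂ = T₁ (a₂/a₁)^(3/2).
a₂/a₁ = 3.905, (a₂/a₁)^(3/2) = 7.715.
T₂ = 92.84 × 7.715 = 716.3 minutes.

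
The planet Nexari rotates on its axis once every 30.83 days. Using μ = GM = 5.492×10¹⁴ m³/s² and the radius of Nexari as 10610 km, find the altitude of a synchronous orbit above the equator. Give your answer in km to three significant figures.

h_sync ≈ 4.52×10⁵ km

T = 30.83 days = 2.664×10⁶ s.
A synchronous orbit has period T, so by Kepler's third law a = (μT²/4π²)^(1/3).
μT²/4π² = 5.492×10¹⁴ × (2.664×10⁶)² / 39.48 = 9.871×10²⁵ m³.
a = 4.621×10⁸ m = 4.6215×10⁵ km.
Altitude h = a − R = 4.6215×10⁵ − 10610 = 4.5154×10⁵ km.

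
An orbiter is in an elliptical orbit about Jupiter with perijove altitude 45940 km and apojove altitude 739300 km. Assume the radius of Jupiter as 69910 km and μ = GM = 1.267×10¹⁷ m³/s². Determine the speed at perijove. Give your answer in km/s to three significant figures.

r_p = 69910 + 45940 = 115850 km = 1.1585×10⁸ m.
r_a = 69910 + 739300 = 809210 km = 8.0921×10⁸ m.
Semi-major axis a = (r_p + r_a)/2 = 4.6253×10⁵ km = 4.625×10⁸ m.
Vis-viva: v² = μ(2/r − 1/a) = 1.267×10¹⁷ × (1.726×10⁻⁸ − 2.162×10⁻⁹) = 1.913×10⁹ m²/s².
v = 43740 m/s = 43.74 km/s.

v ≈ 43.7 km/s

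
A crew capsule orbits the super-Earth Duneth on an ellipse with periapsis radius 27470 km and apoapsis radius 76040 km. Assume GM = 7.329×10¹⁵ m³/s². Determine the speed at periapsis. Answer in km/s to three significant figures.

Semi-major axis a = (r_p + r_a)/2 = 51755 km = 5.176×10⁷ m.
Vis-viva: v² = μ(2/r − 1/a) = 7.329×10¹⁵ × (7.281×10⁻⁸ − 1.932×10⁻⁸) = 3.920×10⁸ m²/s².
v = 19800 m/s = 19.80 km/s.

v ≈ 19.8 km/s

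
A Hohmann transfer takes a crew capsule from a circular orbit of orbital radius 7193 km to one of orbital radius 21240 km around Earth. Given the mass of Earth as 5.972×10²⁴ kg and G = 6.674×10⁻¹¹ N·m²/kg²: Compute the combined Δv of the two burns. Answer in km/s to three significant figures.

μ = GM = 6.674×10⁻¹¹ × 5.972×10²⁴ = 3.986×10¹⁴ m³/s².
r₁ = 7193 km = 7.193×10⁶ m.
r₂ = 21240 km = 2.124×10⁷ m.
Transfer ellipse a_t = (r₁ + r₂)/2 = 1.422×10⁷ m.
At r₁: circular v_c1 = √(μ/r₁) = 7444 m/s; transfer-perigee v_p = √[μ(2/r₁ − 1/a_t)] = 9099 m/s.
Δv₁ = v_p − v_c1 = 1655 m/s.
At r₂: circular v_c2 = √(μ/r₂) = 4332 m/s; transfer-apogee v_a = √[μ(2/r₂ − 1/a_t)] = 3081 m/s.
Δv₂ = v_c2 − v_a = 1251 m/s.
Total Δv = Δv₁ + Δv₂ = 2905 m/s = 2.905 km/s.

Δv_total ≈ 2.91 km/s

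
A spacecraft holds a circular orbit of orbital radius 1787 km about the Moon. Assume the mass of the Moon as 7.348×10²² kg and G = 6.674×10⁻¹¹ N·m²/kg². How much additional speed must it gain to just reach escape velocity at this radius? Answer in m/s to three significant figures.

μ = GM = 6.674×10⁻¹¹ × 7.348×10²² = 4.904×10¹² m³/s².
r = 1787 km = 1.787×10⁶ m.
Circular speed v_c = √(μ/r) = 1657 m/s.
Escape speed v_esc = √(2μ/r) = √2 × v_c = 2343 m/s.
Δv = v_esc − v_c = 686.2 m/s.

Δv ≈ 686 m/s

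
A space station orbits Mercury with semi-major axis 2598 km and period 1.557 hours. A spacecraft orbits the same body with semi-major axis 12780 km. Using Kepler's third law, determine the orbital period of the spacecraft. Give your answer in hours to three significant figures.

T₂ ≈ 17.0 hours

Kepler's third law: T² ∝ a³, so T₂ = T₁ (a₂/a₁)^(3/2).
a₂/a₁ = 4.919, (a₂/a₁)^(3/2) = 10.91.
T₂ = 1.557 × 10.91 = 16.99 hours.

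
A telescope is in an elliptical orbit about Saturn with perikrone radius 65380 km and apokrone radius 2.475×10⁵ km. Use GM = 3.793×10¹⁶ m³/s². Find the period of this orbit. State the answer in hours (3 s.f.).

Semi-major axis a = (r_p + r_a)/2 = (65380 + 2.4750×10⁵)/2 = 1.5644×10⁵ km = 1.564×10⁸ m.
By Kepler's third law T = 2π√(a³/μ) = 2π × 1.005×10⁴ = 6.313×10⁴ s.
= 17.54 hours.

T ≈ 17.5 hours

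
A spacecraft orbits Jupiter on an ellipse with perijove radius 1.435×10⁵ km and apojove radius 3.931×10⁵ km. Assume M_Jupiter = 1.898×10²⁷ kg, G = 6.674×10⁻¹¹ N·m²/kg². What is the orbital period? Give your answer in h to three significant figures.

T ≈ 21.6 h

μ = GM = 6.674×10⁻¹¹ × 1.898×10²⁷ = 1.267×10¹⁷ m³/s².
Semi-major axis a = (r_p + r_a)/2 = (1.4350×10⁵ + 3.9310×10⁵)/2 = 2.6830×10⁵ km = 2.683×10⁸ m.
By Kepler's third law T = 2π√(a³/μ) = 2π × 1.235×10⁴ = 7.758×10⁴ s.
= 21.55 h.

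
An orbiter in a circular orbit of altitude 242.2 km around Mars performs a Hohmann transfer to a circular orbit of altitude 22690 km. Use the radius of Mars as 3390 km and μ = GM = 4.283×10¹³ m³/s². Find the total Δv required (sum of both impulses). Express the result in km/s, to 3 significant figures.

Δv_total ≈ 1.76 km/s

r₁ = 3390 + 242.2 = 3632.2 km = 3.6322×10⁶ m.
r₂ = 3390 + 22690 = 26080 km = 2.6080×10⁷ m.
Transfer ellipse a_t = (r₁ + r₂)/2 = 1.486×10⁷ m.
At r₁: circular v_c1 = √(μ/r₁) = 3434 m/s; transfer-periapsis v_p = √[μ(2/r₁ − 1/a_t)] = 4550 m/s.
Δv₁ = v_p − v_c1 = 1116 m/s.
At r₂: circular v_c2 = √(μ/r₂) = 1282 m/s; transfer-apoapsis v_a = √[μ(2/r₂ − 1/a_t)] = 633.7 m/s.
Δv₂ = v_c2 − v_a = 647.9 m/s.
Total Δv = Δv₁ + Δv₂ = 1764 m/s = 1.764 km/s.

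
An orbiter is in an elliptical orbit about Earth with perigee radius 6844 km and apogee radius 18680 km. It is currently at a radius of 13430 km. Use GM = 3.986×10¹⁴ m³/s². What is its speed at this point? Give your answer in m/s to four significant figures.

Semi-major axis a = (r_p + r_a)/2 = 12762 km = 1.276×10⁷ m.
Vis-viva: v² = μ(2/r − 1/a) = 3.986×10¹⁴ × (1.489×10⁻⁷ − 7.836×10⁻⁸) = 2.813×10⁷ m²/s².
v = 5303 m/s.

v ≈ 5303 m/s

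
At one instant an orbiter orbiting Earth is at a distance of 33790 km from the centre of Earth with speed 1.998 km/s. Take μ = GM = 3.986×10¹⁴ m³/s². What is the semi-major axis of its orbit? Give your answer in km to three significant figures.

a ≈ 20300 km

r = 3.379×10⁷ m.
Specific orbital energy ε = v²/2 − μ/r = (1998)²/2 − 3.986×10¹⁴/3.379×10⁷ = -9.800×10⁶ J/kg.
Since ε = −μ/(2a), a = −μ/(2ε) = 2.034×10⁷ m = 20336 km.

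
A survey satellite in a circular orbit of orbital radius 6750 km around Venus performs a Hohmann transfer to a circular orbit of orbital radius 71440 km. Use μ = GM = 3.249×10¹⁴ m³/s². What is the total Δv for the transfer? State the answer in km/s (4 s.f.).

r₁ = 6750 km = 6.750×10⁶ m.
r₂ = 71440 km = 7.144×10⁷ m.
Transfer ellipse a_t = (r₁ + r₂)/2 = 3.910×10⁷ m.
At r₁: circular v_c1 = √(μ/r₁) = 6938 m/s; transfer-periapsis v_p = √[μ(2/r₁ − 1/a_t)] = 9378 m/s.
Δv₁ = v_p − v_c1 = 2441 m/s.
At r₂: circular v_c2 = √(μ/r₂) = 2133 m/s; transfer-apoapsis v_a = √[μ(2/r₂ − 1/a_t)] = 886.1 m/s.
Δv₂ = v_c2 − v_a = 1246 m/s.
Total Δv = Δv₁ + Δv₂ = 3687 m/s = 3.687 km/s.

Δv_total ≈ 3.687 km/s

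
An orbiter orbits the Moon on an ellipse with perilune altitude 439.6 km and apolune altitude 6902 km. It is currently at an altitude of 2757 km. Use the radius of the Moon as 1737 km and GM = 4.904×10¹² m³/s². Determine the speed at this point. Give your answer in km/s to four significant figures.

v ≈ 1.129 km/s

r_p = 1737 + 439.6 = 2176.6 km = 2.1766×10⁶ m.
r_a = 1737 + 6902 = 8639.0 km = 8.6390×10⁶ m.
r = 1737 + 2757 = 4494.0 km = 4.494×10⁶ m.
Semi-major axis a = (r_p + r_a)/2 = 5407.8 km = 5.408×10⁶ m.
Vis-viva: v² = μ(2/r − 1/a) = 4.904×10¹² × (4.450×10⁻⁷ − 1.849×10⁻⁷) = 1.276×10⁶ m²/s².
v = 1129 m/s = 1.129 km/s.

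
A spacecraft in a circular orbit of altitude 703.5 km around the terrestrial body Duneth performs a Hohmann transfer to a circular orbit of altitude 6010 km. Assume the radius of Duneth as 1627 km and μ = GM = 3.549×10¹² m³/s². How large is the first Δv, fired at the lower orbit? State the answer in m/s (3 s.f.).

Δv ≈ 294 m/s

r₁ = 1627 + 703.5 = 2330.5 km = 2.3305×10⁶ m.
r₂ = 1627 + 6010 = 7637.0 km = 7.6370×10⁶ m.
Transfer ellipse a_t = (r₁ + r₂)/2 = 4.984×10⁶ m.
At r₁: circular v_c1 = √(μ/r₁) = 1234 m/s; transfer-periapsis v_p = √[μ(2/r₁ − 1/a_t)] = 1528 m/s.
Δv₁ = v_p − v_c1 = 293.6 m/s.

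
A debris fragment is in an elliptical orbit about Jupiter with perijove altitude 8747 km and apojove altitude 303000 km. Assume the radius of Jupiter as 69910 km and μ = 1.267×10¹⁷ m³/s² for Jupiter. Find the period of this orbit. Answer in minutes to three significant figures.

T ≈ 998 minutes

r_p = 69910 + 8747 = 78657 km = 7.8657×10⁷ m.
r_a = 69910 + 303000 = 372910 km = 3.7291×10⁸ m.
Semi-major axis a = (r_p + r_a)/2 = (78657 + 3.7291×10⁵)/2 = 2.2578×10⁵ km = 2.258×10⁸ m.
By Kepler's third law T = 2π√(a³/μ) = 2π × 9.531×10³ = 5.989×10⁴ s.
= 998.1 minutes.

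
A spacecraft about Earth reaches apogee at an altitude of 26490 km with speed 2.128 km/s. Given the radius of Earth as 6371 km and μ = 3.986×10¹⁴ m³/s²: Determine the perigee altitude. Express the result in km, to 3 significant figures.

perigee altitude ≈ 1170 km

r_a = 6371 + 26490 = 32861 km = 3.286×10⁷ m.
Specific energy ε = v²/2 − μ/r = -9.866×10⁶ J/kg, so a = −μ/(2ε) = 2.020×10⁷ m.
The apsides satisfy r_p + r_a = 2a, so the perigee radius is 2a − r_a = 7.542×10⁶ m = 7541.7 km.
Perigee altitude = 7541.7 − 6371 = 1170.7 km.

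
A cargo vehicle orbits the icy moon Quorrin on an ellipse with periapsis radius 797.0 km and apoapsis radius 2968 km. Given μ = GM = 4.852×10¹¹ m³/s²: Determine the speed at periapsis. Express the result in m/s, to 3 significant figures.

Semi-major axis a = (r_p + r_a)/2 = 1882.5 km = 1.882×10⁶ m.
Vis-viva: v² = μ(2/r − 1/a) = 4.852×10¹¹ × (2.509×10⁻⁶ − 5.312×10⁻⁷) = 9.598×10⁵ m²/s².
v = 979.7 m/s.

v ≈ 980 m/s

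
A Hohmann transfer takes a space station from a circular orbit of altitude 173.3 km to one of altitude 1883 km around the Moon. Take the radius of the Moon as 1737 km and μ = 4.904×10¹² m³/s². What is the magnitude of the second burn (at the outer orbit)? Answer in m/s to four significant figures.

Δv ≈ 196.5 m/s

r₁ = 1737 + 173.3 = 1910.3 km = 1.9103×10⁶ m.
r₂ = 1737 + 1883 = 3620.0 km = 3.6200×10⁶ m.
Transfer ellipse a_t = (r₁ + r₂)/2 = 2.765×10⁶ m.
At r₁: circular v_c1 = √(μ/r₁) = 1602 m/s; transfer-perilune v_p = √[μ(2/r₁ − 1/a_t)] = 1833 m/s.
At r₂: circular v_c2 = √(μ/r₂) = 1164 m/s; transfer-apolune v_a = √[μ(2/r₂ − 1/a_t)] = 967.4 m/s.
Δv₂ = v_c2 − v_a = 196.5 m/s.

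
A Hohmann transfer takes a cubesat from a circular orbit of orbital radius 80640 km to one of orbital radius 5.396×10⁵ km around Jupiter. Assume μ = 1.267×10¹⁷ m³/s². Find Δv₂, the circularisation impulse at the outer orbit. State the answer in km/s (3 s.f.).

r₁ = 80640 km = 8.064×10⁷ m.
r₂ = 5.396×10⁵ km = 5.396×10⁸ m.
Transfer ellipse a_t = (r₁ + r₂)/2 = 3.101×10⁸ m.
At r₁: circular v_c1 = √(μ/r₁) = 39640 m/s; transfer-perijove v_p = √[μ(2/r₁ − 1/a_t)] = 52290 m/s.
At r₂: circular v_c2 = √(μ/r₂) = 15320 m/s; transfer-apojove v_a = √[μ(2/r₂ − 1/a_t)] = 7814 m/s.
Δv₂ = v_c2 − v_a = 7509 m/s.
= 7.509 km/s.

Δv ≈ 7.51 km/s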